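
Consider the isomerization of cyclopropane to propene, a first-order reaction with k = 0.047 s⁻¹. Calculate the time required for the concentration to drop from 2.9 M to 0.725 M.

29.5 s

Step 1: For first-order: t = ln([cyclopropane]₀/[cyclopropane])/k
Step 2: t = ln(2.9/0.725)/0.047
Step 3: t = ln(4)/0.047
Step 4: t = 1.386/0.047 = 29.5 s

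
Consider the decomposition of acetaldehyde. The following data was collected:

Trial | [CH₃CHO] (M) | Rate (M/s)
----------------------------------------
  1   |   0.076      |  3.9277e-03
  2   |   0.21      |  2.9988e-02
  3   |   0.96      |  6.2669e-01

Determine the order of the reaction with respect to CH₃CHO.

second order (2)

Step 1: Compare trials to find order n where rate₂/rate₁ = ([CH₃CHO]₂/[CH₃CHO]₁)^n
Step 2: rate₂/rate₁ = 2.9988e-02/3.9277e-03 = 7.635
Step 3: [CH₃CHO]₂/[CH₃CHO]₁ = 0.21/0.076 = 2.763
Step 4: n = ln(7.635)/ln(2.763) = 2.00 ≈ 2
Step 5: The reaction is second order in CH₃CHO.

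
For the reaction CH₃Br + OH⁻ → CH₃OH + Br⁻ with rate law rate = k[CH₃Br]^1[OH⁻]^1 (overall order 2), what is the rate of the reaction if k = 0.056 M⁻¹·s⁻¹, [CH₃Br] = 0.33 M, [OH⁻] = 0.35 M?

0.006468 M/s

Step 1: The rate law is rate = k[CH₃Br]^1[OH⁻]^1, overall order = 1+1 = 2
Step 2: Substitute values: rate = 0.056 × (0.33)^1 × (0.35)^1
Step 3: rate = 0.056 × 0.33 × 0.35 = 0.006468 M/s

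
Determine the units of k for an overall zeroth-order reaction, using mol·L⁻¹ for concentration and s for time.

mol·L⁻¹·s⁻¹

Step 1: For overall order n, rate = k × (concentration)^n.
Step 2: Rate has units mol·L⁻¹·s⁻¹; concentration term has units (mol·L⁻¹)^0.
Step 3: k = rate / (concentration)^n, so units of k = (mol·L⁻¹)^(1-0)·s⁻¹ = mol·L⁻¹·s⁻¹.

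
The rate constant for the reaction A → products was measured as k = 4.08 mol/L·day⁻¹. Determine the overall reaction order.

zeroth order (0)

Step 1: The units of k for an nth-order reaction are (concentration)^(1-n)·(time)⁻¹.
Step 2: Here k has units mol/L·day⁻¹, so the concentration exponent is 1.
Step 3: 1 - n = 1 ⇒ n = 0. The reaction is zeroth order.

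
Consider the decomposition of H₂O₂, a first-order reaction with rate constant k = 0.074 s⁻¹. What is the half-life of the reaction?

9.367 s

Step 1: For a first-order reaction, t₁/₂ = ln(2)/k
Step 2: t₁/₂ = ln(2)/0.074
Step 3: t₁/₂ = 0.6931/0.074 = 9.367 s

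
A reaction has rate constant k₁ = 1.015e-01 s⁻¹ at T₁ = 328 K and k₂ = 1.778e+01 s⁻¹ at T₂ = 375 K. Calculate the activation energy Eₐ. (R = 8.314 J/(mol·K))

112.4 kJ/mol

Step 1: Use the two-temperature Arrhenius form: ln(k₂/k₁) = -Eₐ/R × (1/T₂ - 1/T₁)
Step 2: ln(k₂/k₁) = ln(1.778e+01/1.015e-01) = ln(175.172) = 5.16577
Step 3: 1/T₂ - 1/T₁ = 1/375 - 1/328 = -3.821138e-04 K⁻¹
Step 4: Eₐ = -R × ln(k₂/k₁) / (1/T₂ - 1/T₁) = -8.314 × 5.16577 / -3.821138e-04
Step 5: Eₐ = 1.1240e+05 J/mol = 112.4 kJ/mol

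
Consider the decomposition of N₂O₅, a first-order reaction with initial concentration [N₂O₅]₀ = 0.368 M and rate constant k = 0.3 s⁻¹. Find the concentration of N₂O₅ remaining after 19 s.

0.001231 M

Step 1: For a first-order reaction: [N₂O₅] = [N₂O₅]₀ × e^(-kt)
Step 2: [N₂O₅] = 0.368 × e^(-0.3 × 19)
Step 3: [N₂O₅] = 0.368 × e^(-5.7)
Step 4: [N₂O₅] = 0.368 × 0.00334597 = 0.001231 M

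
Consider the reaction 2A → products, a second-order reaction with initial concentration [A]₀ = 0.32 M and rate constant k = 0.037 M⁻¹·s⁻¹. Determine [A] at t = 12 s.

0.2802 M

Step 1: For a second-order reaction: 1/[A] = 1/[A]₀ + kt
Step 2: 1/[A] = 1/0.32 + 0.037 × 12
Step 3: 1/[A] = 3.125 + 0.444 = 3.569
Step 4: [A] = 1/3.569 = 0.2802 M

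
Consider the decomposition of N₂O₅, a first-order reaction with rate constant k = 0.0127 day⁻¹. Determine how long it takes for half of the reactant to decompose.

54.58 day

Step 1: For a first-order reaction, t₁/₂ = ln(2)/k
Step 2: t₁/₂ = ln(2)/0.0127
Step 3: t₁/₂ = 0.6931/0.0127 = 54.58 day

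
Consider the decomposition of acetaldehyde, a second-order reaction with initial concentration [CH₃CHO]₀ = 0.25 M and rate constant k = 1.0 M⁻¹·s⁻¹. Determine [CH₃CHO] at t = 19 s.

0.04348 M

Step 1: For a second-order reaction: 1/[CH₃CHO] = 1/[CH₃CHO]₀ + kt
Step 2: 1/[CH₃CHO] = 1/0.25 + 1.0 × 19
Step 3: 1/[CH₃CHO] = 4 + 19 = 23
Step 4: [CH₃CHO] = 1/23 = 0.04348 M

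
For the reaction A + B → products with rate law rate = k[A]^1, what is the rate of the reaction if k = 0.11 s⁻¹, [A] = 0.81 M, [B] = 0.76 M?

0.0891 M/s

Step 1: The rate law is rate = k[A]^1
Step 2: Note that the rate does not depend on [B] (zero order in B).
Step 3: rate = 0.11 × (0.81)^1 = 0.0891 M/s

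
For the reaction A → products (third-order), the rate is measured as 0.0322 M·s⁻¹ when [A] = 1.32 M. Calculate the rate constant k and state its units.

0.014 M⁻²·s⁻¹

Step 1: rate = k[A]^3, so k = rate / [A]^3.
Step 2: k = 0.0322 / (1.32)^3 = 0.0322 / 2.3.
Step 3: k = 0.014 M⁻²·s⁻¹.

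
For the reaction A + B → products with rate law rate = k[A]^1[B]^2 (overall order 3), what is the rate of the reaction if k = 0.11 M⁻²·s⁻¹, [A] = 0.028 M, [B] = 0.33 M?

0.0003354 M/s

Step 1: The rate law is rate = k[A]^1[B]^2, overall order = 1+2 = 3
Step 2: Substitute values: rate = 0.11 × (0.028)^1 × (0.33)^2
Step 3: rate = 0.11 × 0.028 × 0.1089 = 0.000335412 M/s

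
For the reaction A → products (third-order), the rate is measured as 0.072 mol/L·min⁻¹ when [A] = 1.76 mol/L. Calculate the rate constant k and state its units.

0.01321 (mol/L)⁻²·min⁻¹

Step 1: rate = k[A]^3, so k = rate / [A]^3.
Step 2: k = 0.072 / (1.76)^3 = 0.072 / 5.452.
Step 3: k = 0.01321 (mol/L)⁻²·min⁻¹.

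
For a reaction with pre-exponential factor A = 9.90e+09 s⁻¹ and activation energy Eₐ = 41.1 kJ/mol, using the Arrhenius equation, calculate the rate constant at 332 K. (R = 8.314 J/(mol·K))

3.38e+03 s⁻¹

Step 1: Use the Arrhenius equation: k = A × exp(-Eₐ/RT)
Step 2: Convert Eₐ to J/mol: 41.1 kJ/mol = 41100 J/mol
Step 3: Calculate the exponent: -Eₐ/(RT) = -41100/(8.314 × 332) = -14.88997
Step 4: k = 9.90e+09 × exp(-14.88997)
Step 5: k = 9.90e+09 × 3.41482e-07 = 3.3807e+03 s⁻¹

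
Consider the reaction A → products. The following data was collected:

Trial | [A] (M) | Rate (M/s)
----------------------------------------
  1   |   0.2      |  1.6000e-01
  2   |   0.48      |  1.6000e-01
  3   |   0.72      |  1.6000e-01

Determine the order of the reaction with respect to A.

zeroth order (0)

Step 1: Compare trials - when concentration changes, rate stays constant.
Step 2: rate₂/rate₁ = 1.6000e-01/1.6000e-01 = 1
Step 3: [A]₂/[A]₁ = 0.48/0.2 = 2.4
Step 4: Since rate ratio ≈ (conc ratio)^0, the reaction is zeroth order.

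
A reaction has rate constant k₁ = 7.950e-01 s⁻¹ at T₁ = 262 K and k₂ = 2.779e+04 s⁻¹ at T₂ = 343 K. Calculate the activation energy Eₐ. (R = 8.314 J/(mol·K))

96.5 kJ/mol

Step 1: Use the two-temperature Arrhenius form: ln(k₂/k₁) = -Eₐ/R × (1/T₂ - 1/T₁)
Step 2: ln(k₂/k₁) = ln(2.779e+04/7.950e-01) = ln(34956) = 10.4618
Step 3: 1/T₂ - 1/T₁ = 1/343 - 1/262 = -9.013420e-04 K⁻¹
Step 4: Eₐ = -R × ln(k₂/k₁) / (1/T₂ - 1/T₁) = -8.314 × 10.4618 / -9.013420e-04
Step 5: Eₐ = 9.6500e+04 J/mol = 96.5 kJ/mol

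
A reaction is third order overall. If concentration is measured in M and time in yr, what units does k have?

M⁻²·yr⁻¹

Step 1: For overall order n, rate = k × (concentration)^n.
Step 2: Rate has units M·yr⁻¹; concentration term has units M^3.
Step 3: k = rate / (concentration)^n, so units of k = M^(1-3)·yr⁻¹ = M⁻²·yr⁻¹.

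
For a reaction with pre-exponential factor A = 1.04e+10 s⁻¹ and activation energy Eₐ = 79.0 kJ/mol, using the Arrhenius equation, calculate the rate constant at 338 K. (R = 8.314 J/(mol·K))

6.43e-03 s⁻¹

Step 1: Use the Arrhenius equation: k = A × exp(-Eₐ/RT)
Step 2: Convert Eₐ to J/mol: 79.0 kJ/mol = 79000 J/mol
Step 3: Calculate the exponent: -Eₐ/(RT) = -79000/(8.314 × 338) = -28.11256
Step 4: k = 1.04e+10 × exp(-28.11256)
Step 5: k = 1.04e+10 × 6.17832e-13 = 6.4255e-03 s⁻¹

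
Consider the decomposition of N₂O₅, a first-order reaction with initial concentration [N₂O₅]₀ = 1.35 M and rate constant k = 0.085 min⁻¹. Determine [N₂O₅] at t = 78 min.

0.001782 M

Step 1: For a first-order reaction: [N₂O₅] = [N₂O₅]₀ × e^(-kt)
Step 2: [N₂O₅] = 1.35 × e^(-0.085 × 78)
Step 3: [N₂O₅] = 1.35 × e^(-6.63)
Step 4: [N₂O₅] = 1.35 × 0.00132016 = 0.001782 M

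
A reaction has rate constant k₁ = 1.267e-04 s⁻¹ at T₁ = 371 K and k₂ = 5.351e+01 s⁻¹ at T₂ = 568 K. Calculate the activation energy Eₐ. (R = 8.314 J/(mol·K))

115.2 kJ/mol

Step 1: Use the two-temperature Arrhenius form: ln(k₂/k₁) = -Eₐ/R × (1/T₂ - 1/T₁)
Step 2: ln(k₂/k₁) = ln(5.351e+01/1.267e-04) = ln(422336) = 12.9536
Step 3: 1/T₂ - 1/T₁ = 1/568 - 1/371 = -9.348544e-04 K⁻¹
Step 4: Eₐ = -R × ln(k₂/k₁) / (1/T₂ - 1/T₁) = -8.314 × 12.9536 / -9.348544e-04
Step 5: Eₐ = 1.1520e+05 J/mol = 115.2 kJ/mol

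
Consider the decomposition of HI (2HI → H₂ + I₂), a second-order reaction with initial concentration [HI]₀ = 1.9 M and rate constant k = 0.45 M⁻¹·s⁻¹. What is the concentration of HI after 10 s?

0.199 M

Step 1: For a second-order reaction: 1/[HI] = 1/[HI]₀ + kt
Step 2: 1/[HI] = 1/1.9 + 0.45 × 10
Step 3: 1/[HI] = 0.5263 + 4.5 = 5.026
Step 4: [HI] = 1/5.026 = 0.199 M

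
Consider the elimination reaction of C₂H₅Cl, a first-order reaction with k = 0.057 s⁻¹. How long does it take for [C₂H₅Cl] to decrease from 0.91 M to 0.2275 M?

24.32 s

Step 1: For first-order: t = ln([C₂H₅Cl]₀/[C₂H₅Cl])/k
Step 2: t = ln(0.91/0.2275)/0.057
Step 3: t = ln(4)/0.057
Step 4: t = 1.386/0.057 = 24.32 s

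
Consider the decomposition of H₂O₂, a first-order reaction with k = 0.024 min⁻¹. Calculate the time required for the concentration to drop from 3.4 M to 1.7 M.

28.88 min

Step 1: For first-order: t = ln([H₂O₂]₀/[H₂O₂])/k
Step 2: t = ln(3.4/1.7)/0.024
Step 3: t = ln(2)/0.024
Step 4: t = 0.6931/0.024 = 28.88 min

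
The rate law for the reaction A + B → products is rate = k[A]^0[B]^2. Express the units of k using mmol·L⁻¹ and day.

(mmol·L⁻¹)⁻¹·day⁻¹

Step 1: Overall order = 0 + 2 = 2.
Step 2: rate has units mmol·L⁻¹·day⁻¹; [A]^0[B]^2 has units (mmol·L⁻¹)^2.
Step 3: k = rate/([A]^0[B]^2), so units of k = (mmol·L⁻¹)^(1-2)·day⁻¹ = (mmol·L⁻¹)⁻¹·day⁻¹.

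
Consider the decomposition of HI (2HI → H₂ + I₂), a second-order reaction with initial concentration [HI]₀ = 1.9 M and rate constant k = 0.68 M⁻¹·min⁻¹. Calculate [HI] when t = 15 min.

0.09323 M

Step 1: For a second-order reaction: 1/[HI] = 1/[HI]₀ + kt
Step 2: 1/[HI] = 1/1.9 + 0.68 × 15
Step 3: 1/[HI] = 0.5263 + 10.2 = 10.73
Step 4: [HI] = 1/10.73 = 0.09323 M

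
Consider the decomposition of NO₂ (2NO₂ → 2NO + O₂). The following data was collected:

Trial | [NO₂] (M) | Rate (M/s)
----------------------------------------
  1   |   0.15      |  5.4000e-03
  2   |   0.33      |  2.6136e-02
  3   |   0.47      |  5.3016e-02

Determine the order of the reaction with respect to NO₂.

second order (2)

Step 1: Compare trials to find order n where rate₂/rate₁ = ([NO₂]₂/[NO₂]₁)^n
Step 2: rate₂/rate₁ = 2.6136e-02/5.4000e-03 = 4.84
Step 3: [NO₂]₂/[NO₂]₁ = 0.33/0.15 = 2.2
Step 4: n = ln(4.84)/ln(2.2) = 2.00 ≈ 2
Step 5: The reaction is second order in NO₂.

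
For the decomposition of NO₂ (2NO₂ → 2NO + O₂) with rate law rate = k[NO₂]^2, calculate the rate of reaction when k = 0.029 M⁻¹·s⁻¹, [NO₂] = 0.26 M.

0.00196 M/s

Step 1: Identify the rate law: rate = k[NO₂]^2
Step 2: Substitute values: rate = 0.029 × (0.26)^2
Step 3: Calculate: rate = 0.029 × 0.0676 = 0.0019604 M/s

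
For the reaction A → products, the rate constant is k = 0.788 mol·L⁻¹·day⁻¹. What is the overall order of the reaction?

zeroth order (0)

Step 1: The units of k for an nth-order reaction are (concentration)^(1-n)·(time)⁻¹.
Step 2: Here k has units mol·L⁻¹·day⁻¹, so the concentration exponent is 1.
Step 3: 1 - n = 1 ⇒ n = 0. The reaction is zeroth order.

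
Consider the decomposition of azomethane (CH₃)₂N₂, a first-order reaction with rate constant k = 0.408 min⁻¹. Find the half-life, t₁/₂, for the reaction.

1.699 min

Step 1: For a first-order reaction, t₁/₂ = ln(2)/k
Step 2: t₁/₂ = ln(2)/0.408
Step 3: t₁/₂ = 0.6931/0.408 = 1.699 min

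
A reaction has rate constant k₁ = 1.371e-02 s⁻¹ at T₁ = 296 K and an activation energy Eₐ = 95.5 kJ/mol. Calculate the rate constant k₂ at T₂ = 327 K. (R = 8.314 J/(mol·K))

5.429e-01 s⁻¹

Step 1: Use the two-temperature Arrhenius form: ln(k₂/k₁) = -Eₐ/R × (1/T₂ - 1/T₁)
Step 2: Convert Eₐ to J/mol: 95.5 kJ/mol = 95500 J/mol
Step 3: 1/T₂ - 1/T₁ = 1/327 - 1/296 = -3.202744e-04 K⁻¹
Step 4: ln(k₂/k₁) = -95500/8.314 × -3.202744e-04 = 3.67888
Step 5: k₂ = k₁ × exp(3.67888) = 1.371e-02 × 3.96020e+01 = 5.429e-01 s⁻¹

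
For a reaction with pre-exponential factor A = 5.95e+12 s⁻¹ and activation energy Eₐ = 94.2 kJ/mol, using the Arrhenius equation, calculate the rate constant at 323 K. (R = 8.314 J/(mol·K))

3.47e-03 s⁻¹

Step 1: Use the Arrhenius equation: k = A × exp(-Eₐ/RT)
Step 2: Convert Eₐ to J/mol: 94.2 kJ/mol = 94200 J/mol
Step 3: Calculate the exponent: -Eₐ/(RT) = -94200/(8.314 × 323) = -35.07829
Step 4: k = 5.95e+12 × exp(-35.07829)
Step 5: k = 5.95e+12 × 5.83032e-16 = 3.4690e-03 s⁻¹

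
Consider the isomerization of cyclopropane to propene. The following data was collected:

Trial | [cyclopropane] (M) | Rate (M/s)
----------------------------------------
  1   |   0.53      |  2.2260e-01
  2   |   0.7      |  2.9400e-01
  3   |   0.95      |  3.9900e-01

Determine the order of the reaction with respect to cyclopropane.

first order (1)

Step 1: Compare trials to find order n where rate₂/rate₁ = ([cyclopropane]₂/[cyclopropane]₁)^n
Step 2: rate₂/rate₁ = 2.9400e-01/2.2260e-01 = 1.321
Step 3: [cyclopropane]₂/[cyclopropane]₁ = 0.7/0.53 = 1.321
Step 4: n = ln(1.321)/ln(1.321) = 1.00 ≈ 1
Step 5: The reaction is first order in cyclopropane.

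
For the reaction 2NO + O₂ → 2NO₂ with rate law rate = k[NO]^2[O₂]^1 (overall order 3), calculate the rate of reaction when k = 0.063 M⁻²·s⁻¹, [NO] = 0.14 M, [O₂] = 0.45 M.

0.0005557 M/s

Step 1: The rate law is rate = k[NO]^2[O₂]^1, overall order = 2+1 = 3
Step 2: Substitute values: rate = 0.063 × (0.14)^2 × (0.45)^1
Step 3: rate = 0.063 × 0.0196 × 0.45 = 0.00055566 M/s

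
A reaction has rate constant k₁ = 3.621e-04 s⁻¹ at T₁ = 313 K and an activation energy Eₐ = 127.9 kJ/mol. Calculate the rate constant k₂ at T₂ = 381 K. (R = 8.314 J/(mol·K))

2.336e+00 s⁻¹

Step 1: Use the two-temperature Arrhenius form: ln(k₂/k₁) = -Eₐ/R × (1/T₂ - 1/T₁)
Step 2: Convert Eₐ to J/mol: 127.9 kJ/mol = 127900 J/mol
Step 3: 1/T₂ - 1/T₁ = 1/381 - 1/313 = -5.702163e-04 K⁻¹
Step 4: ln(k₂/k₁) = -127900/8.314 × -5.702163e-04 = 8.77203
Step 5: k₂ = k₁ × exp(8.77203) = 3.621e-04 × 6.45126e+03 = 2.336e+00 s⁻¹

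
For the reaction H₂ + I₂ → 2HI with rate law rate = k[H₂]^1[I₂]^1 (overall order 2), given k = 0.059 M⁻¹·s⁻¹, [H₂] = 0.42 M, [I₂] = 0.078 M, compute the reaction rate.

0.001933 M/s

Step 1: The rate law is rate = k[H₂]^1[I₂]^1, overall order = 1+1 = 2
Step 2: Substitute values: rate = 0.059 × (0.42)^1 × (0.078)^1
Step 3: rate = 0.059 × 0.42 × 0.078 = 0.00193284 M/s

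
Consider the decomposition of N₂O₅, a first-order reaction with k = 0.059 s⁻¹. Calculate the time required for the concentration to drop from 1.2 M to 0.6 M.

11.75 s

Step 1: For first-order: t = ln([N₂O₅]₀/[N₂O₅])/k
Step 2: t = ln(1.2/0.6)/0.059
Step 3: t = ln(2)/0.059
Step 4: t = 0.6931/0.059 = 11.75 s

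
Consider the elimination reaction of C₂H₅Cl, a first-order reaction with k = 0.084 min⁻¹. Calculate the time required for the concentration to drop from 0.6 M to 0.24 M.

10.91 min

Step 1: For first-order: t = ln([C₂H₅Cl]₀/[C₂H₅Cl])/k
Step 2: t = ln(0.6/0.24)/0.084
Step 3: t = ln(2.5)/0.084
Step 4: t = 0.9163/0.084 = 10.91 min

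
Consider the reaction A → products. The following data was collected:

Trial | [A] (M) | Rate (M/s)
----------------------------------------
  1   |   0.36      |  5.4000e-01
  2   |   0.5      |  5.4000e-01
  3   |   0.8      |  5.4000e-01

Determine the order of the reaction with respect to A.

zeroth order (0)

Step 1: Compare trials - when concentration changes, rate stays constant.
Step 2: rate₂/rate₁ = 5.4000e-01/5.4000e-01 = 1
Step 3: [A]₂/[A]₁ = 0.5/0.36 = 1.389
Step 4: Since rate ratio ≈ (conc ratio)^0, the reaction is zeroth order.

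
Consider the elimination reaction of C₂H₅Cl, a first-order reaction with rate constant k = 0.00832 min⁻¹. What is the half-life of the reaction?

83.31 min

Step 1: For a first-order reaction, t₁/₂ = ln(2)/k
Step 2: t₁/₂ = ln(2)/0.00832
Step 3: t₁/₂ = 0.6931/0.00832 = 83.31 min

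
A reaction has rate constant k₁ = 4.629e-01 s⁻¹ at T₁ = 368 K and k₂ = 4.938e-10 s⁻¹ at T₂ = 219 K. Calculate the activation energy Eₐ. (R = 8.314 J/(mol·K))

92.9 kJ/mol

Step 1: Use the two-temperature Arrhenius form: ln(k₂/k₁) = -Eₐ/R × (1/T₂ - 1/T₁)
Step 2: ln(k₂/k₁) = ln(4.938e-10/4.629e-01) = ln(1.06675e-09) = -20.6586
Step 3: 1/T₂ - 1/T₁ = 1/219 - 1/368 = 1.848819e-03 K⁻¹
Step 4: Eₐ = -R × ln(k₂/k₁) / (1/T₂ - 1/T₁) = -8.314 × -20.6586 / 1.848819e-03
Step 5: Eₐ = 9.2900e+04 J/mol = 92.9 kJ/mol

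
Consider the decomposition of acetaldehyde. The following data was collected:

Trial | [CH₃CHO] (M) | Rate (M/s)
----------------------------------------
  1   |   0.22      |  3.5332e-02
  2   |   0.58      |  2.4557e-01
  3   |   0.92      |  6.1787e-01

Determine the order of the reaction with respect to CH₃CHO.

second order (2)

Step 1: Compare trials to find order n where rate₂/rate₁ = ([CH₃CHO]₂/[CH₃CHO]₁)^n
Step 2: rate₂/rate₁ = 2.4557e-01/3.5332e-02 = 6.95
Step 3: [CH₃CHO]₂/[CH₃CHO]₁ = 0.58/0.22 = 2.636
Step 4: n = ln(6.95)/ln(2.636) = 2.00 ≈ 2
Step 5: The reaction is second order in CH₃CHO.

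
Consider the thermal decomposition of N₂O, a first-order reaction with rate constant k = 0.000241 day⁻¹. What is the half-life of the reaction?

2876 day

Step 1: For a first-order reaction, t₁/₂ = ln(2)/k
Step 2: t₁/₂ = ln(2)/0.000241
Step 3: t₁/₂ = 0.6931/0.000241 = 2876 day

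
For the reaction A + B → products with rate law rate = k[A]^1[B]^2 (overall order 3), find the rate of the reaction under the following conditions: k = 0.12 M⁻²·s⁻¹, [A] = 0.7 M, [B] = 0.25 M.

0.00525 M/s

Step 1: The rate law is rate = k[A]^1[B]^2, overall order = 1+2 = 3
Step 2: Substitute values: rate = 0.12 × (0.7)^1 × (0.25)^2
Step 3: rate = 0.12 × 0.7 × 0.0625 = 0.00525 M/s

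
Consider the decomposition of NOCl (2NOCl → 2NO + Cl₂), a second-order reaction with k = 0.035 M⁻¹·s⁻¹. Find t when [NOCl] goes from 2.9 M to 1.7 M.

6.955 s

Step 1: For second-order: t = (1/[NOCl] - 1/[NOCl]₀)/k
Step 2: t = (1/1.7 - 1/2.9)/0.035
Step 3: t = (0.5882 - 0.3448)/0.035
Step 4: t = 0.2434/0.035 = 6.955 s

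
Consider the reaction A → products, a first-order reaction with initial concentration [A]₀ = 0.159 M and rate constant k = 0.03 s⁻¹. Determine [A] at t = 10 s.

0.1178 M

Step 1: For a first-order reaction: [A] = [A]₀ × e^(-kt)
Step 2: [A] = 0.159 × e^(-0.03 × 10)
Step 3: [A] = 0.159 × e^(-0.3)
Step 4: [A] = 0.159 × 0.740818 = 0.1178 M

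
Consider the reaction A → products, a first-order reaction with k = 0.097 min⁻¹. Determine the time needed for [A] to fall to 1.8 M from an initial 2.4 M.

2.966 min

Step 1: For first-order: t = ln([A]₀/[A])/k
Step 2: t = ln(2.4/1.8)/0.097
Step 3: t = ln(1.333)/0.097
Step 4: t = 0.2877/0.097 = 2.966 min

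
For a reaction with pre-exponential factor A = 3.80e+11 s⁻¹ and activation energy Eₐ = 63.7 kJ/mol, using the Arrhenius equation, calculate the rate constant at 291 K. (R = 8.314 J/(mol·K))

1.40e+00 s⁻¹

Step 1: Use the Arrhenius equation: k = A × exp(-Eₐ/RT)
Step 2: Convert Eₐ to J/mol: 63.7 kJ/mol = 63700 J/mol
Step 3: Calculate the exponent: -Eₐ/(RT) = -63700/(8.314 × 291) = -26.32912
Step 4: k = 3.80e+11 × exp(-26.32912)
Step 5: k = 3.80e+11 × 3.67628e-12 = 1.3970e+00 s⁻¹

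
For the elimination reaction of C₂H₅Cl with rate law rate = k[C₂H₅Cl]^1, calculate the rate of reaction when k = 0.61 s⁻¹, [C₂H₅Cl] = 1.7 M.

1.037 M/s

Step 1: Identify the rate law: rate = k[C₂H₅Cl]^1
Step 2: Substitute values: rate = 0.61 × (1.7)^1
Step 3: Calculate: rate = 0.61 × 1.7 = 1.037 M/s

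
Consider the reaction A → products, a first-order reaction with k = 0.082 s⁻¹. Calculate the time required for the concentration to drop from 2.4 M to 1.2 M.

8.453 s

Step 1: For first-order: t = ln([A]₀/[A])/k
Step 2: t = ln(2.4/1.2)/0.082
Step 3: t = ln(2)/0.082
Step 4: t = 0.6931/0.082 = 8.453 s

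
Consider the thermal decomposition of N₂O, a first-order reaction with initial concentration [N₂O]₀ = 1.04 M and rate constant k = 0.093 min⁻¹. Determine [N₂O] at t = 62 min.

0.003258 M

Step 1: For a first-order reaction: [N₂O] = [N₂O]₀ × e^(-kt)
Step 2: [N₂O] = 1.04 × e^(-0.093 × 62)
Step 3: [N₂O] = 1.04 × e^(-5.766)
Step 4: [N₂O] = 1.04 × 0.00313226 = 0.003258 M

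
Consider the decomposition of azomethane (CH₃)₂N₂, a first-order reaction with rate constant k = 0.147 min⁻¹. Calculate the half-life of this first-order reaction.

4.715 min

Step 1: For a first-order reaction, t₁/₂ = ln(2)/k
Step 2: t₁/₂ = ln(2)/0.147
Step 3: t₁/₂ = 0.6931/0.147 = 4.715 min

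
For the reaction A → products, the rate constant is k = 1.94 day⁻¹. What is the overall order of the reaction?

first order (1)

Step 1: The units of k for an nth-order reaction are (concentration)^(1-n)·(time)⁻¹.
Step 2: Here k has units day⁻¹, so the concentration exponent is 0.
Step 3: 1 - n = 0 ⇒ n = 1. The reaction is first order.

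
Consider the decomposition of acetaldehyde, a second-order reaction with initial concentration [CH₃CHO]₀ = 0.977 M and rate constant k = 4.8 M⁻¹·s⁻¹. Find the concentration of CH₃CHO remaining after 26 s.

0.007948 M

Step 1: For a second-order reaction: 1/[CH₃CHO] = 1/[CH₃CHO]₀ + kt
Step 2: 1/[CH₃CHO] = 1/0.977 + 4.8 × 26
Step 3: 1/[CH₃CHO] = 1.024 + 124.8 = 125.8
Step 4: [CH₃CHO] = 1/125.8 = 0.007948 M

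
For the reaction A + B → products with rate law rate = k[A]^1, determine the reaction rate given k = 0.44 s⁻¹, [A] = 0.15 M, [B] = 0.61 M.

0.066 M/s

Step 1: The rate law is rate = k[A]^1
Step 2: Note that the rate does not depend on [B] (zero order in B).
Step 3: rate = 0.44 × (0.15)^1 = 0.066 M/s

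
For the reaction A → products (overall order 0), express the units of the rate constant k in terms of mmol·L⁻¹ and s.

mmol·L⁻¹·s⁻¹

Step 1: For overall order n, rate = k × (concentration)^n.
Step 2: Rate has units mmol·L⁻¹·s⁻¹; concentration term has units (mmol·L⁻¹)^0.
Step 3: k = rate / (concentration)^n, so units of k = (mmol·L⁻¹)^(1-0)·s⁻¹ = mmol·L⁻¹·s⁻¹.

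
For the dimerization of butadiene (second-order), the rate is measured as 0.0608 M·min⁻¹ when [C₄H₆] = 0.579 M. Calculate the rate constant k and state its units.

0.1814 M⁻¹·min⁻¹

Step 1: rate = k[C₄H₆]^2, so k = rate / [C₄H₆]^2.
Step 2: k = 0.0608 / (0.579)^2 = 0.0608 / 0.3352.
Step 3: k = 0.1814 M⁻¹·min⁻¹.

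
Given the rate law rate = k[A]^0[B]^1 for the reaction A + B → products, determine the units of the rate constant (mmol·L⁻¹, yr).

yr⁻¹

Step 1: Overall order = 0 + 1 = 1.
Step 2: rate has units mmol·L⁻¹·yr⁻¹; [A]^0[B]^1 has units (mmol·L⁻¹)^1.
Step 3: k = rate/([A]^0[B]^1), so units of k = (mmol·L⁻¹)^(1-1)·yr⁻¹ = yr⁻¹.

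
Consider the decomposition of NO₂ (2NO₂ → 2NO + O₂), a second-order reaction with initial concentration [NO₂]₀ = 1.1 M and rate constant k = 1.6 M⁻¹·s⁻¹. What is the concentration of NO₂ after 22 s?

0.02769 M

Step 1: For a second-order reaction: 1/[NO₂] = 1/[NO₂]₀ + kt
Step 2: 1/[NO₂] = 1/1.1 + 1.6 × 22
Step 3: 1/[NO₂] = 0.9091 + 35.2 = 36.11
Step 4: [NO₂] = 1/36.11 = 0.02769 M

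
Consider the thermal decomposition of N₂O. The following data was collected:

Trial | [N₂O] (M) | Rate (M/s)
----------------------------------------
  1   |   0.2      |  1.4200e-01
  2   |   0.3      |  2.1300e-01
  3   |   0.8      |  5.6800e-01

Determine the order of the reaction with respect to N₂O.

first order (1)

Step 1: Compare trials to find order n where rate₂/rate₁ = ([N₂O]₂/[N₂O]₁)^n
Step 2: rate₂/rate₁ = 2.1300e-01/1.4200e-01 = 1.5
Step 3: [N₂O]₂/[N₂O]₁ = 0.3/0.2 = 1.5
Step 4: n = ln(1.5)/ln(1.5) = 1.00 ≈ 1
Step 5: The reaction is first order in N₂O.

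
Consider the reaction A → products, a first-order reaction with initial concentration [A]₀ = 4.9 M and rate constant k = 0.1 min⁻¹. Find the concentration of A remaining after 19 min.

0.7329 M

Step 1: For a first-order reaction: [A] = [A]₀ × e^(-kt)
Step 2: [A] = 4.9 × e^(-0.1 × 19)
Step 3: [A] = 4.9 × e^(-1.9)
Step 4: [A] = 4.9 × 0.149569 = 0.7329 M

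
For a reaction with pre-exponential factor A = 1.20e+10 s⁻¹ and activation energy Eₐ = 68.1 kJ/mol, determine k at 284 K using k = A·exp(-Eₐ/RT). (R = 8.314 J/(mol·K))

3.58e-03 s⁻¹

Step 1: Use the Arrhenius equation: k = A × exp(-Eₐ/RT)
Step 2: Convert Eₐ to J/mol: 68.1 kJ/mol = 68100 J/mol
Step 3: Calculate the exponent: -Eₐ/(RT) = -68100/(8.314 × 284) = -28.84156
Step 4: k = 1.20e+10 × exp(-28.84156)
Step 5: k = 1.20e+10 × 2.98037e-13 = 3.5764e-03 s⁻¹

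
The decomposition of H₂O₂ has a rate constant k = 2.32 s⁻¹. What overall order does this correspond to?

first order (1)

Step 1: The units of k for an nth-order reaction are (concentration)^(1-n)·(time)⁻¹.
Step 2: Here k has units s⁻¹, so the concentration exponent is 0.
Step 3: 1 - n = 0 ⇒ n = 1. The reaction is first order.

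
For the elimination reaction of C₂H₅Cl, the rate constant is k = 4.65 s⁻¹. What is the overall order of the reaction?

first order (1)

Step 1: The units of k for an nth-order reaction are (concentration)^(1-n)·(time)⁻¹.
Step 2: Here k has units s⁻¹, so the concentration exponent is 0.
Step 3: 1 - n = 0 ⇒ n = 1. The reaction is first order.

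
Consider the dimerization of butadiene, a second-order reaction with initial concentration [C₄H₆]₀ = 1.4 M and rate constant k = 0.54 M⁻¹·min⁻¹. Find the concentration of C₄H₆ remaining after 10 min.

0.1636 M

Step 1: For a second-order reaction: 1/[C₄H₆] = 1/[C₄H₆]₀ + kt
Step 2: 1/[C₄H₆] = 1/1.4 + 0.54 × 10
Step 3: 1/[C₄H₆] = 0.7143 + 5.4 = 6.114
Step 4: [C₄H₆] = 1/6.114 = 0.1636 M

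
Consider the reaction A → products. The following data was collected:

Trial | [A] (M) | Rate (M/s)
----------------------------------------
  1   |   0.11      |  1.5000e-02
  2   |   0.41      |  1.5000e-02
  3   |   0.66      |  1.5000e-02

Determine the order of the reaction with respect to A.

zeroth order (0)

Step 1: Compare trials - when concentration changes, rate stays constant.
Step 2: rate₂/rate₁ = 1.5000e-02/1.5000e-02 = 1
Step 3: [A]₂/[A]₁ = 0.41/0.11 = 3.727
Step 4: Since rate ratio ≈ (conc ratio)^0, the reaction is zeroth order.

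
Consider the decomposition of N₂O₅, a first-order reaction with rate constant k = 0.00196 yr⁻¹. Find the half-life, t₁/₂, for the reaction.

353.6 yr

Step 1: For a first-order reaction, t₁/₂ = ln(2)/k
Step 2: t₁/₂ = ln(2)/0.00196
Step 3: t₁/₂ = 0.6931/0.00196 = 353.6 yr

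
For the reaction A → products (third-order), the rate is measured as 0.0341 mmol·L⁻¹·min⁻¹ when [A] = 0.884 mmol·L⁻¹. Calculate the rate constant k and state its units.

0.04936 (mmol·L⁻¹)⁻²·min⁻¹

Step 1: rate = k[A]^3, so k = rate / [A]^3.
Step 2: k = 0.0341 / (0.884)^3 = 0.0341 / 0.6908.
Step 3: k = 0.04936 (mmol·L⁻¹)⁻²·min⁻¹.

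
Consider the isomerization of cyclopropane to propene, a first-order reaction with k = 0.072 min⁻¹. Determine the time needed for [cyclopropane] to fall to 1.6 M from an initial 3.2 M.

9.627 min

Step 1: For first-order: t = ln([cyclopropane]₀/[cyclopropane])/k
Step 2: t = ln(3.2/1.6)/0.072
Step 3: t = ln(2)/0.072
Step 4: t = 0.6931/0.072 = 9.627 min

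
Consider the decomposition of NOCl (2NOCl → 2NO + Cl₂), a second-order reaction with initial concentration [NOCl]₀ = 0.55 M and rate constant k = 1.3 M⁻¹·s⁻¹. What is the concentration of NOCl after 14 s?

0.04995 M

Step 1: For a second-order reaction: 1/[NOCl] = 1/[NOCl]₀ + kt
Step 2: 1/[NOCl] = 1/0.55 + 1.3 × 14
Step 3: 1/[NOCl] = 1.818 + 18.2 = 20.02
Step 4: [NOCl] = 1/20.02 = 0.04995 M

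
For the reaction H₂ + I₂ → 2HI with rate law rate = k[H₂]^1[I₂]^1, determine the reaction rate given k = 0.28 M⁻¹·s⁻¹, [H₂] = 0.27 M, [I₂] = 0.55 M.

0.04158 M/s

Step 1: The rate law is rate = k[H₂]^1[I₂]^1
Step 2: Substitute: rate = 0.28 × (0.27)^1 × (0.55)^1
Step 3: rate = 0.28 × 0.27 × 0.55 = 0.04158 M/s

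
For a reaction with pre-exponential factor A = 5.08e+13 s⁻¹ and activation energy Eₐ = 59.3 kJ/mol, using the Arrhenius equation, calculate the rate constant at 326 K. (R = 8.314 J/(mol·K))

1.60e+04 s⁻¹

Step 1: Use the Arrhenius equation: k = A × exp(-Eₐ/RT)
Step 2: Convert Eₐ to J/mol: 59.3 kJ/mol = 59300 J/mol
Step 3: Calculate the exponent: -Eₐ/(RT) = -59300/(8.314 × 326) = -21.87898
Step 4: k = 5.08e+13 × exp(-21.87898)
Step 5: k = 5.08e+13 × 3.14833e-10 = 1.5994e+04 s⁻¹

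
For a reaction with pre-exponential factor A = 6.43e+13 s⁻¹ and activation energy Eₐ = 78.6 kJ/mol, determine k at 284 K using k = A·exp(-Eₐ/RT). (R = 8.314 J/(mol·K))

2.24e-01 s⁻¹

Step 1: Use the Arrhenius equation: k = A × exp(-Eₐ/RT)
Step 2: Convert Eₐ to J/mol: 78.6 kJ/mol = 78600 J/mol
Step 3: Calculate the exponent: -Eₐ/(RT) = -78600/(8.314 × 284) = -33.28850
Step 4: k = 6.43e+13 × exp(-33.28850)
Step 5: k = 6.43e+13 × 3.49131e-15 = 2.2449e-01 s⁻¹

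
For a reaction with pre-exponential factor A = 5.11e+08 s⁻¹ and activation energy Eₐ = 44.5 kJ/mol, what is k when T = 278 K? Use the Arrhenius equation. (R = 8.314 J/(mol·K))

2.22e+00 s⁻¹

Step 1: Use the Arrhenius equation: k = A × exp(-Eₐ/RT)
Step 2: Convert Eₐ to J/mol: 44.5 kJ/mol = 44500 J/mol
Step 3: Calculate the exponent: -Eₐ/(RT) = -44500/(8.314 × 278) = -19.25330
Step 4: k = 5.11e+08 × exp(-19.25330)
Step 5: k = 5.11e+08 × 4.34909e-09 = 2.2224e+00 s⁻¹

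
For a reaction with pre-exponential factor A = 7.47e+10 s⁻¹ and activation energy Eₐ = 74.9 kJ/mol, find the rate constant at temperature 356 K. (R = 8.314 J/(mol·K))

7.64e-01 s⁻¹

Step 1: Use the Arrhenius equation: k = A × exp(-Eₐ/RT)
Step 2: Convert Eₐ to J/mol: 74.9 kJ/mol = 74900 J/mol
Step 3: Calculate the exponent: -Eₐ/(RT) = -74900/(8.314 × 356) = -25.30590
Step 4: k = 7.47e+10 × exp(-25.30590)
Step 5: k = 7.47e+10 × 1.02279e-11 = 7.6402e-01 s⁻¹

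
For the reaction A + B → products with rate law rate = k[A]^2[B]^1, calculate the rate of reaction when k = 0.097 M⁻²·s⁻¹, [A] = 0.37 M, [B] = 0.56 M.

0.007436 M/s

Step 1: The rate law is rate = k[A]^2[B]^1
Step 2: Substitute: rate = 0.097 × (0.37)^2 × (0.56)^1
Step 3: rate = 0.097 × 0.1369 × 0.56 = 0.00743641 M/s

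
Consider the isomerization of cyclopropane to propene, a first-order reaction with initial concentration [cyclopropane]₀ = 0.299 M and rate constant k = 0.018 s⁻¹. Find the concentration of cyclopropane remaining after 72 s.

0.08181 M

Step 1: For a first-order reaction: [cyclopropane] = [cyclopropane]₀ × e^(-kt)
Step 2: [cyclopropane] = 0.299 × e^(-0.018 × 72)
Step 3: [cyclopropane] = 0.299 × e^(-1.296)
Step 4: [cyclopropane] = 0.299 × 0.273624 = 0.08181 M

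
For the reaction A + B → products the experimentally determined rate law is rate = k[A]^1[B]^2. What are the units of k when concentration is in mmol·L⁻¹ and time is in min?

(mmol·L⁻¹)⁻²·min⁻¹

Step 1: Overall order = 1 + 2 = 3.
Step 2: rate has units mmol·L⁻¹·min⁻¹; [A]^1[B]^2 has units (mmol·L⁻¹)^3.
Step 3: k = rate/([A]^1[B]^2), so units of k = (mmol·L⁻¹)^(1-3)·min⁻¹ = (mmol·L⁻¹)⁻²·min⁻¹.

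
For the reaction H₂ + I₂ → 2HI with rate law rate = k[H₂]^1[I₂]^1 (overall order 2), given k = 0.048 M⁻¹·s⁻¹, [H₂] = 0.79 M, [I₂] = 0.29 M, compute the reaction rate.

0.011 M/s

Step 1: The rate law is rate = k[H₂]^1[I₂]^1, overall order = 1+1 = 2
Step 2: Substitute values: rate = 0.048 × (0.79)^1 × (0.29)^1
Step 3: rate = 0.048 × 0.79 × 0.29 = 0.0109968 M/s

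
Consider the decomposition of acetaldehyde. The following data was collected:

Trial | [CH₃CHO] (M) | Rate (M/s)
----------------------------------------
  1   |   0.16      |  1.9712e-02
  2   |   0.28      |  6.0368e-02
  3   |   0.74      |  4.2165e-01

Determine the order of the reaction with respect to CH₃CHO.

second order (2)

Step 1: Compare trials to find order n where rate₂/rate₁ = ([CH₃CHO]₂/[CH₃CHO]₁)^n
Step 2: rate₂/rate₁ = 6.0368e-02/1.9712e-02 = 3.063
Step 3: [CH₃CHO]₂/[CH₃CHO]₁ = 0.28/0.16 = 1.75
Step 4: n = ln(3.063)/ln(1.75) = 2.00 ≈ 2
Step 5: The reaction is second order in CH₃CHO.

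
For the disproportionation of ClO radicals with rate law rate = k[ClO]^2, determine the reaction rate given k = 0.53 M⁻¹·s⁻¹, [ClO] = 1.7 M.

1.532 M/s

Step 1: Identify the rate law: rate = k[ClO]^2
Step 2: Substitute values: rate = 0.53 × (1.7)^2
Step 3: Calculate: rate = 0.53 × 2.89 = 1.5317 M/s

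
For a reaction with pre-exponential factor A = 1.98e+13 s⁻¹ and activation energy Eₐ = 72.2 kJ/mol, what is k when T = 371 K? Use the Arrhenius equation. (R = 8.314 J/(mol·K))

1.35e+03 s⁻¹

Step 1: Use the Arrhenius equation: k = A × exp(-Eₐ/RT)
Step 2: Convert Eₐ to J/mol: 72.2 kJ/mol = 72200 J/mol
Step 3: Calculate the exponent: -Eₐ/(RT) = -72200/(8.314 × 371) = -23.40740
Step 4: k = 1.98e+13 × exp(-23.40740)
Step 5: k = 1.98e+13 × 6.82803e-11 = 1.3519e+03 s⁻¹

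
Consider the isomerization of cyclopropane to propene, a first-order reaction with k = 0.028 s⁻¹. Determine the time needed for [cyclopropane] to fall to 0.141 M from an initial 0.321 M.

29.38 s

Step 1: For first-order: t = ln([cyclopropane]₀/[cyclopropane])/k
Step 2: t = ln(0.321/0.141)/0.028
Step 3: t = ln(2.277)/0.028
Step 4: t = 0.8227/0.028 = 29.38 s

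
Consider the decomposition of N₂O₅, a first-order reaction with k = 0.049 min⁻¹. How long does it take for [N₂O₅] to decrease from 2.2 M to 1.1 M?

14.15 min

Step 1: For first-order: t = ln([N₂O₅]₀/[N₂O₅])/k
Step 2: t = ln(2.2/1.1)/0.049
Step 3: t = ln(2)/0.049
Step 4: t = 0.6931/0.049 = 14.15 min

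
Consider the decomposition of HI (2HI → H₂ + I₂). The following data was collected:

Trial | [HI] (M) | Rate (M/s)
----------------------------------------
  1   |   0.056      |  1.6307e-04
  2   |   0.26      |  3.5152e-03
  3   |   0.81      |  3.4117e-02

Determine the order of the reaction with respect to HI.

second order (2)

Step 1: Compare trials to find order n where rate₂/rate₁ = ([HI]₂/[HI]₁)^n
Step 2: rate₂/rate₁ = 3.5152e-03/1.6307e-04 = 21.56
Step 3: [HI]₂/[HI]₁ = 0.26/0.056 = 4.643
Step 4: n = ln(21.56)/ln(4.643) = 2.00 ≈ 2
Step 5: The reaction is second order in HI.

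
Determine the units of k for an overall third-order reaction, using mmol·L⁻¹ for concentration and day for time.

(mmol·L⁻¹)⁻²·day⁻¹

Step 1: For overall order n, rate = k × (concentration)^n.
Step 2: Rate has units mmol·L⁻¹·day⁻¹; concentration term has units (mmol·L⁻¹)^3.
Step 3: k = rate / (concentration)^n, so units of k = (mmol·L⁻¹)^(1-3)·day⁻¹ = (mmol·L⁻¹)⁻²·day⁻¹.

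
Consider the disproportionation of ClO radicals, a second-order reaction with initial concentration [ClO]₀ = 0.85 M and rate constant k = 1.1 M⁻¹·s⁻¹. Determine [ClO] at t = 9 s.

0.09028 M

Step 1: For a second-order reaction: 1/[ClO] = 1/[ClO]₀ + kt
Step 2: 1/[ClO] = 1/0.85 + 1.1 × 9
Step 3: 1/[ClO] = 1.176 + 9.9 = 11.08
Step 4: [ClO] = 1/11.08 = 0.09028 M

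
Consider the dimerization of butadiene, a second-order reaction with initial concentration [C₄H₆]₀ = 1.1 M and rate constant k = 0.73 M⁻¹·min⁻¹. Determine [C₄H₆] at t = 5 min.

0.2193 M

Step 1: For a second-order reaction: 1/[C₄H₆] = 1/[C₄H₆]₀ + kt
Step 2: 1/[C₄H₆] = 1/1.1 + 0.73 × 5
Step 3: 1/[C₄H₆] = 0.9091 + 3.65 = 4.559
Step 4: [C₄H₆] = 1/4.559 = 0.2193 M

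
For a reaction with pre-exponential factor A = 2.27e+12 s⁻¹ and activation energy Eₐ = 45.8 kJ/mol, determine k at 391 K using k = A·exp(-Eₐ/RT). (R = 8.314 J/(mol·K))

1.73e+06 s⁻¹

Step 1: Use the Arrhenius equation: k = A × exp(-Eₐ/RT)
Step 2: Convert Eₐ to J/mol: 45.8 kJ/mol = 45800 J/mol
Step 3: Calculate the exponent: -Eₐ/(RT) = -45800/(8.314 × 391) = -14.08895
Step 4: k = 2.27e+12 × exp(-14.08895)
Step 5: k = 2.27e+12 × 7.60758e-07 = 1.7269e+06 s⁻¹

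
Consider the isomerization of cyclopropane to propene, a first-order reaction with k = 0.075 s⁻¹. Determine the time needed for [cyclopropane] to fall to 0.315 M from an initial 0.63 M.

9.242 s

Step 1: For first-order: t = ln([cyclopropane]₀/[cyclopropane])/k
Step 2: t = ln(0.63/0.315)/0.075
Step 3: t = ln(2)/0.075
Step 4: t = 0.6931/0.075 = 9.242 s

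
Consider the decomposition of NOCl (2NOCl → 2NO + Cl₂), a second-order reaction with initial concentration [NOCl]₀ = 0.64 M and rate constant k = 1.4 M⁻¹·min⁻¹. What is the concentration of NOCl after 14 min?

0.04725 M

Step 1: For a second-order reaction: 1/[NOCl] = 1/[NOCl]₀ + kt
Step 2: 1/[NOCl] = 1/0.64 + 1.4 × 14
Step 3: 1/[NOCl] = 1.562 + 19.6 = 21.16
Step 4: [NOCl] = 1/21.16 = 0.04725 M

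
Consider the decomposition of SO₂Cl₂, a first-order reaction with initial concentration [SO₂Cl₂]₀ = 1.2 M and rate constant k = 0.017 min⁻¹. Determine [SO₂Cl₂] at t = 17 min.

0.8988 M

Step 1: For a first-order reaction: [SO₂Cl₂] = [SO₂Cl₂]₀ × e^(-kt)
Step 2: [SO₂Cl₂] = 1.2 × e^(-0.017 × 17)
Step 3: [SO₂Cl₂] = 1.2 × e^(-0.289)
Step 4: [SO₂Cl₂] = 1.2 × 0.749012 = 0.8988 M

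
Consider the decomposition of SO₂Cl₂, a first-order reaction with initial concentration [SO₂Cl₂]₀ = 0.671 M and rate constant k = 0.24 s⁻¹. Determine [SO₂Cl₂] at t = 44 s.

1.74e-05 M

Step 1: For a first-order reaction: [SO₂Cl₂] = [SO₂Cl₂]₀ × e^(-kt)
Step 2: [SO₂Cl₂] = 0.671 × e^(-0.24 × 44)
Step 3: [SO₂Cl₂] = 0.671 × e^(-10.56)
Step 4: [SO₂Cl₂] = 0.671 × 2.59329e-05 = 1.74e-05 M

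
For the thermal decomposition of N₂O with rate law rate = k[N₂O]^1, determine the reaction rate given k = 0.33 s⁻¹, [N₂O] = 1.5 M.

0.495 M/s

Step 1: Identify the rate law: rate = k[N₂O]^1
Step 2: Substitute values: rate = 0.33 × (1.5)^1
Step 3: Calculate: rate = 0.33 × 1.5 = 0.495 M/s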